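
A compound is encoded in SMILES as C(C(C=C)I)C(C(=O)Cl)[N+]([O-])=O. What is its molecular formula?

C6H7ClINO3

Heavy atoms from the SMILES: 6 C, 1 Cl, 1 I, 1 N, 3 O.
Implicit hydrogens by atom environment:
  3 × C: 1 H each → 3
  2 × C: 2 H each → 4
  2 × O: no H
  1 × C: no H
  1 × Cl: no H
  1 × I: no H
  1 × N (charge +1): no H
  1 × O (charge -1): no H
  Total hydrogens = 7.
Molecular formula: C6H7ClINO3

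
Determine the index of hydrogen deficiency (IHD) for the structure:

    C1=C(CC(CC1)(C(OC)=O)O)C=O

Molecular formula from the SMILES: C9H12O4.
DoU = (2C + 2 + N − H − X)/2 = (2·9 + 2 + 0 − 12 − 0)/2 = 8/2 = 4.
(Structurally: 1 ring(s) + 3 π bond(s) = 4.)

4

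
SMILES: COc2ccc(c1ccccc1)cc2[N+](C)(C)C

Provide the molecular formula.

Heavy atoms from the SMILES: 16 C, 1 N, 1 O.
Implicit hydrogens by atom environment:
  8 × C (aromatic): 1 H each → 8
  4 × C: 3 H each → 12
  4 × C (aromatic): no H
  1 × N (charge +1): no H
  1 × O: no H
  Total hydrogens = 20.
Net charge +1.
Molecular formula: C16H20NO+

C16H20NO+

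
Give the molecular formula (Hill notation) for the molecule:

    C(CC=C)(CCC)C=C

Heavy atoms from the SMILES: 9 C.
Implicit hydrogens by atom environment:
  5 × C: 2 H each → 10
  3 × C: 1 H each → 3
  1 × C: 3 H
  Total hydrogens = 16.
Molecular formula: C9H16

C9H16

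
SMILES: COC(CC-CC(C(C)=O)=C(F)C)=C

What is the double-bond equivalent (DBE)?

Molecular formula from the SMILES: C11H17FO2.
DoU = (2C + 2 + N − H − X)/2 = (2·11 + 2 + 0 − 17 − 1)/2 = 6/2 = 3.
(Structurally: 0 ring(s) + 3 π bond(s) = 3.)

3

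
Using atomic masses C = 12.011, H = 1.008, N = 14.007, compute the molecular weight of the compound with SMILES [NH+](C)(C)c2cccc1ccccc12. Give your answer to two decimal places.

Molecular formula: C12H14N+.
M = 12×12.011 + 14×1.008 + 1×14.007 = 172.25 g/mol.

172.25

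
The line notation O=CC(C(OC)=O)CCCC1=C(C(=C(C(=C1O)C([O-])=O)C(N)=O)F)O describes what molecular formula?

Heavy atoms from the SMILES: 15 C, 1 F, 1 N, 8 O.
Implicit hydrogens by atom environment:
  6 × C (aromatic): no H
  5 × O: no H
  3 × C: 2 H each → 6
  3 × C: no H
  2 × C: 1 H each → 2
  2 × O: 1 H each → 2
  1 × C: 3 H
  1 × F: no H
  1 × N: 2 H
  1 × O (charge -1): no H
  Total hydrogens = 15.
Net charge -1.
Molecular formula: C15H15FNO8-

C15H15FNO8-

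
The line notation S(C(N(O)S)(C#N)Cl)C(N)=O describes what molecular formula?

Heavy atoms from the SMILES: 3 C, 1 Cl, 3 N, 2 O, 2 S.
Implicit hydrogens by atom environment:
  3 × C: no H
  2 × N: no H
  1 × Cl: no H
  1 × N: 2 H
  1 × O: 1 H
  1 × O: no H
  1 × S: 1 H
  1 × S: no H
  Total hydrogens = 4.
Molecular formula: C3H4ClN3O2S2

C3H4ClN3O2S2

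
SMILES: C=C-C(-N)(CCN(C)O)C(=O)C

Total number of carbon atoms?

The symbol for carbon appears 8 times in the SMILES.

8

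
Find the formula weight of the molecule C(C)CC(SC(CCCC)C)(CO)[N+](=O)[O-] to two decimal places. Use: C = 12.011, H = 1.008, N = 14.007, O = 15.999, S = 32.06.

249.37

Molecular formula: C11H23NO3S.
M = 11×12.011 + 23×1.008 + 1×14.007 + 3×15.999 + 1×32.06 = 249.37 g/mol.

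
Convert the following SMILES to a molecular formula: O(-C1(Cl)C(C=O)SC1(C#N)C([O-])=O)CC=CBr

Heavy atoms from the SMILES: 1 Br, 9 C, 1 Cl, 1 N, 4 O, 1 S.
Implicit hydrogens by atom environment:
  4 × C: 1 H each → 4
  4 × C: no H
  3 × O: no H
  1 × Br: no H
  1 × C: 2 H
  1 × Cl: no H
  1 × N: no H
  1 × O (charge -1): no H
  1 × S: no H
  Total hydrogens = 6.
Net charge -1.
Molecular formula: C9H6BrClNO4S-

C9H6BrClNO4S-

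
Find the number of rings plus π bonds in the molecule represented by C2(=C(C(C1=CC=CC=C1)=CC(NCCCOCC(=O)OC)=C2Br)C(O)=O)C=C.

11

Molecular formula from the SMILES: C21H22BrNO5.
DoU = (2C + 2 + N − H − X)/2 = (2·21 + 2 + 1 − 22 − 1)/2 = 22/2 = 11.
(Structurally: 2 ring(s) + 9 π bond(s) = 11.)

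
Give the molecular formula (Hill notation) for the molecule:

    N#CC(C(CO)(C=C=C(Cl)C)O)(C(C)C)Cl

Heavy atoms from the SMILES: 11 C, 2 Cl, 1 N, 2 O.
Implicit hydrogens by atom environment:
  5 × C: no H
  3 × C: 3 H each → 9
  2 × C: 1 H each → 2
  2 × Cl: no H
  2 × O: 1 H each → 2
  1 × C: 2 H
  1 × N: no H
  Total hydrogens = 15.
Molecular formula: C11H15Cl2NO2

C11H15Cl2NO2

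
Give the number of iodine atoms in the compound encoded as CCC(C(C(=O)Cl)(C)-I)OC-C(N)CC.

1

The symbol for iodine appears 1 time in the SMILES.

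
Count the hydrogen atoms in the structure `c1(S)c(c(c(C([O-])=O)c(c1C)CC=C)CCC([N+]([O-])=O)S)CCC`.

Hydrogens are implicit in SMILES; fill each atom to its normal valence:
  6 × C: 2 H each → 12
  6 × C (aromatic): no H
  2 × C: 3 H each → 6
  2 × C: 1 H each → 2
  2 × O: no H
  2 × O (charge -1): no H
  2 × S: 1 H each → 2
  1 × C: no H
  1 × N (charge +1): no H
  Total hydrogens = 22.

22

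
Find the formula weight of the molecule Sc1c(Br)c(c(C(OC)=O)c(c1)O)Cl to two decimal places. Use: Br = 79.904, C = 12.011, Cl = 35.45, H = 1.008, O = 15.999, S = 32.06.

297.55

Molecular formula: C8H6BrClO3S.
M = 1×79.904 + 8×12.011 + 1×35.45 + 6×1.008 + 3×15.999 + 1×32.06 = 297.55 g/mol.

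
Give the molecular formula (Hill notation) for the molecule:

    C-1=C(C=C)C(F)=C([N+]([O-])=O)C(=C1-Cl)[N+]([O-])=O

C8H4ClFN2O4

Heavy atoms from the SMILES: 8 C, 1 Cl, 1 F, 2 N, 4 O.
Implicit hydrogens by atom environment:
  5 × C (aromatic): no H
  2 × N (charge +1): no H
  2 × O: no H
  2 × O (charge -1): no H
  1 × C: 2 H
  1 × C (aromatic): 1 H
  1 × C: 1 H
  1 × Cl: no H
  1 × F: no H
  Total hydrogens = 4.
Molecular formula: C8H4ClFN2O4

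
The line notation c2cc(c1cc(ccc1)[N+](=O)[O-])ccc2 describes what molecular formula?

C12H9NO2

Heavy atoms from the SMILES: 12 C, 1 N, 2 O.
Implicit hydrogens by atom environment:
  9 × C (aromatic): 1 H each → 9
  3 × C (aromatic): no H
  1 × N (charge +1): no H
  1 × O: no H
  1 × O (charge -1): no H
  Total hydrogens = 9.
Molecular formula: C12H9NO2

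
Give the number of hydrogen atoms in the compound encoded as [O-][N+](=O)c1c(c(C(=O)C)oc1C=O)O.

Hydrogens are implicit in SMILES; fill each atom to its normal valence:
  4 × C (aromatic): no H
  3 × O: no H
  1 × C: 3 H
  1 × C: 1 H
  1 × C: no H
  1 × N (charge +1): no H
  1 × O: 1 H
  1 × O (aromatic): no H
  1 × O (charge -1): no H
  Total hydrogens = 5.

5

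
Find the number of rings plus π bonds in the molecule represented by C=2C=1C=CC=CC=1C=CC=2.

Molecular formula from the SMILES: C10H8.
DoU = (2C + 2 + N − H − X)/2 = (2·10 + 2 + 0 − 8 − 0)/2 = 14/2 = 7.
(Structurally: 2 ring(s) + 5 π bond(s) = 7.)

7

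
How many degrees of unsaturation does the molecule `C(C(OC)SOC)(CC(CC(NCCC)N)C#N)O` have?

Molecular formula from the SMILES: C12H25N3O3S.
DoU = (2C + 2 + N − H − X)/2 = (2·12 + 2 + 3 − 25 − 0)/2 = 4/2 = 2.
(Structurally: 0 ring(s) + 2 π bond(s) = 2.)

2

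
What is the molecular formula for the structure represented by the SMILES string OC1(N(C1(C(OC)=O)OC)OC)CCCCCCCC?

Heavy atoms from the SMILES: 14 C, 1 N, 5 O.
Implicit hydrogens by atom environment:
  7 × C: 2 H each → 14
  4 × C: 3 H each → 12
  4 × O: no H
  3 × C: no H
  1 × N: no H
  1 × O: 1 H
  Total hydrogens = 27.
Molecular formula: C14H27NO5

C14H27NO5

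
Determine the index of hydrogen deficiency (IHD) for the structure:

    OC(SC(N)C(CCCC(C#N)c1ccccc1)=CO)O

Molecular formula from the SMILES: C15H20N2O3S.
DoU = (2C + 2 + N − H − X)/2 = (2·15 + 2 + 2 − 20 − 0)/2 = 14/2 = 7.
(Structurally: 1 ring(s) + 6 π bond(s) = 7.)

7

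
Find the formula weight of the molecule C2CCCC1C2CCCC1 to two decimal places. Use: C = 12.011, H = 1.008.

138.25

Molecular formula: C10H18.
M = 10×12.011 + 18×1.008 = 138.25 g/mol.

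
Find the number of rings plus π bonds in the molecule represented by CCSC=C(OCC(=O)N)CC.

Molecular formula from the SMILES: C8H15NO2S.
DoU = (2C + 2 + N − H − X)/2 = (2·8 + 2 + 1 − 15 − 0)/2 = 4/2 = 2.
(Structurally: 0 ring(s) + 2 π bond(s) = 2.)

2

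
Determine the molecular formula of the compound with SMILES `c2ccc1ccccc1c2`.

C10H8

Heavy atoms from the SMILES: 10 C.
Implicit hydrogens by atom environment:
  8 × C (aromatic): 1 H each → 8
  2 × C (aromatic): no H
  Total hydrogens = 8.
Molecular formula: C10H8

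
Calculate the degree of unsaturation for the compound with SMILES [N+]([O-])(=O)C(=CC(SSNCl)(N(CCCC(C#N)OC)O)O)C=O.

5

Molecular formula from the SMILES: C10H15ClN4O6S2.
DoU = (2C + 2 + N − H − X)/2 = (2·10 + 2 + 4 − 15 − 1)/2 = 10/2 = 5.
(Structurally: 0 ring(s) + 5 π bond(s) = 5.)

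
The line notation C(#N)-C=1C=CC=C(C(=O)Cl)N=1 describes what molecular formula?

Heavy atoms from the SMILES: 7 C, 1 Cl, 2 N, 1 O.
Implicit hydrogens by atom environment:
  3 × C (aromatic): 1 H each → 3
  2 × C (aromatic): no H
  2 × C: no H
  1 × Cl: no H
  1 × N (aromatic): no H
  1 × N: no H
  1 × O: no H
  Total hydrogens = 3.
Molecular formula: C7H3ClN2O

C7H3ClN2O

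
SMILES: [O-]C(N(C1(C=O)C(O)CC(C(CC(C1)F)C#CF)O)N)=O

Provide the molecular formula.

Heavy atoms from the SMILES: 12 C, 2 F, 2 N, 5 O.
Implicit hydrogens by atom environment:
  5 × C: 1 H each → 5
  4 × C: no H
  3 × C: 2 H each → 6
  2 × F: no H
  2 × O: 1 H each → 2
  2 × O: no H
  1 × N: 2 H
  1 × N: no H
  1 × O (charge -1): no H
  Total hydrogens = 15.
Net charge -1.
Molecular formula: C12H15F2N2O5-

C12H15F2N2O5-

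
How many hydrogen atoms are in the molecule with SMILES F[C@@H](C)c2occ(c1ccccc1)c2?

Hydrogens are implicit in SMILES; fill each atom to its normal valence:
  7 × C (aromatic): 1 H each → 7
  3 × C (aromatic): no H
  1 × C: 3 H
  1 × C: 1 H
  1 × F: no H
  1 × O (aromatic): no H
  Total hydrogens = 11.

11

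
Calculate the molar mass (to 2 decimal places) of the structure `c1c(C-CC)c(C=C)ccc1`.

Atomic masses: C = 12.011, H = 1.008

146.23

Molecular formula: C11H14.
M = 11×12.011 + 14×1.008 = 146.23 g/mol.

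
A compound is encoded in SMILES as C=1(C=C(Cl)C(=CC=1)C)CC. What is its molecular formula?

Heavy atoms from the SMILES: 9 C, 1 Cl.
Implicit hydrogens by atom environment:
  3 × C (aromatic): 1 H each → 3
  3 × C (aromatic): no H
  2 × C: 3 H each → 6
  1 × C: 2 H
  1 × Cl: no H
  Total hydrogens = 11.
Molecular formula: C9H11Cl

C9H11Cl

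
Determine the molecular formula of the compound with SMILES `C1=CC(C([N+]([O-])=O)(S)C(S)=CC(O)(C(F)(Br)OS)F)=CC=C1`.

C11H10BrF2NO4S3

Heavy atoms from the SMILES: 1 Br, 11 C, 2 F, 1 N, 4 O, 3 S.
Implicit hydrogens by atom environment:
  5 × C (aromatic): 1 H each → 5
  4 × C: no H
  3 × S: 1 H each → 3
  2 × F: no H
  2 × O: no H
  1 × Br: no H
  1 × C: 1 H
  1 × C (aromatic): no H
  1 × N (charge +1): no H
  1 × O: 1 H
  1 × O (charge -1): no H
  Total hydrogens = 10.
Molecular formula: C11H10BrF2NO4S3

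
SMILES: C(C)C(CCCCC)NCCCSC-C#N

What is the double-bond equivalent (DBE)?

2

Molecular formula from the SMILES: C13H26N2S.
DoU = (2C + 2 + N − H − X)/2 = (2·13 + 2 + 2 − 26 − 0)/2 = 4/2 = 2.
(Structurally: 0 ring(s) + 2 π bond(s) = 2.)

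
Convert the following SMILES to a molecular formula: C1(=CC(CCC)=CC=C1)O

Heavy atoms from the SMILES: 9 C, 1 O.
Implicit hydrogens by atom environment:
  4 × C (aromatic): 1 H each → 4
  2 × C: 2 H each → 4
  2 × C (aromatic): no H
  1 × C: 3 H
  1 × O: 1 H
  Total hydrogens = 12.
Molecular formula: C9H12O

C9H12O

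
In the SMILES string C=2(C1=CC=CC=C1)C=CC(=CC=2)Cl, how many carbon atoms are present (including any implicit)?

12

The symbol for carbon appears 12 times in the SMILES. (Cl is a single chlorine, not C + l.)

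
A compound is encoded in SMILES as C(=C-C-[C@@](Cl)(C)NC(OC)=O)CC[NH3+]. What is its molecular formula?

C9H18ClN2O2+

Heavy atoms from the SMILES: 9 C, 1 Cl, 2 N, 2 O.
Implicit hydrogens by atom environment:
  3 × C: 2 H each → 6
  2 × C: 3 H each → 6
  2 × C: 1 H each → 2
  2 × C: no H
  2 × O: no H
  1 × Cl: no H
  1 × N (charge +1): 3 H
  1 × N: 1 H
  Total hydrogens = 18.
Net charge +1.
Molecular formula: C9H18ClN2O2+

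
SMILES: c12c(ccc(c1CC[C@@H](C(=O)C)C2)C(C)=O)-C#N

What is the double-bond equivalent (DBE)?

9

Molecular formula from the SMILES: C15H15NO2.
DoU = (2C + 2 + N − H − X)/2 = (2·15 + 2 + 1 − 15 − 0)/2 = 18/2 = 9.
(Structurally: 2 ring(s) + 7 π bond(s) = 9.)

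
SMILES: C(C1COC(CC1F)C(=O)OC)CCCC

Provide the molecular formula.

C12H21FO3

Heavy atoms from the SMILES: 12 C, 1 F, 3 O.
Implicit hydrogens by atom environment:
  6 × C: 2 H each → 12
  3 × C: 1 H each → 3
  3 × O: no H
  2 × C: 3 H each → 6
  1 × C: no H
  1 × F: no H
  Total hydrogens = 21.
Molecular formula: C12H21FO3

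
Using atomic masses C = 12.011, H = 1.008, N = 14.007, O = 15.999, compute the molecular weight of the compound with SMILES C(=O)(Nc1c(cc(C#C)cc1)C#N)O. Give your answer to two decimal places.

186.17

Molecular formula: C10H6N2O2.
M = 10×12.011 + 6×1.008 + 2×14.007 + 2×15.999 = 186.17 g/mol.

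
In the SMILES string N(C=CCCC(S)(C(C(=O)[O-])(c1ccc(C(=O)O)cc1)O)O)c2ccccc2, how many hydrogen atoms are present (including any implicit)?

Hydrogens are implicit in SMILES; fill each atom to its normal valence:
  9 × C (aromatic): 1 H each → 9
  4 × C: no H
  3 × C (aromatic): no H
  3 × O: 1 H each → 3
  2 × C: 2 H each → 4
  2 × C: 1 H each → 2
  2 × O: no H
  1 × N: 1 H
  1 × O (charge -1): no H
  1 × S: 1 H
  Total hydrogens = 20.

20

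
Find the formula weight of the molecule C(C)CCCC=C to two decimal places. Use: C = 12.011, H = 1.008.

98.19

Molecular formula: C7H14.
M = 7×12.011 + 14×1.008 = 98.19 g/mol.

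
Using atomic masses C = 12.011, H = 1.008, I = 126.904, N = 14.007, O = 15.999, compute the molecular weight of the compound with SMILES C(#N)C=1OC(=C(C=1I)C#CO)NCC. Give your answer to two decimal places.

302.07

Molecular formula: C9H7IN2O2.
M = 9×12.011 + 7×1.008 + 1×126.904 + 2×14.007 + 2×15.999 = 302.07 g/mol.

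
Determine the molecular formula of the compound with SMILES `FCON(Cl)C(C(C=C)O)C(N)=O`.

Heavy atoms from the SMILES: 6 C, 1 Cl, 1 F, 2 N, 3 O.
Implicit hydrogens by atom environment:
  3 × C: 1 H each → 3
  2 × C: 2 H each → 4
  2 × O: no H
  1 × C: no H
  1 × Cl: no H
  1 × F: no H
  1 × N: 2 H
  1 × N: no H
  1 × O: 1 H
  Total hydrogens = 10.
Molecular formula: C6H10ClFN2O3

C6H10ClFN2O3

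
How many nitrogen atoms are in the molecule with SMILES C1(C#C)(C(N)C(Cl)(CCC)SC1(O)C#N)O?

The symbol for nitrogen appears 2 times in the SMILES.

2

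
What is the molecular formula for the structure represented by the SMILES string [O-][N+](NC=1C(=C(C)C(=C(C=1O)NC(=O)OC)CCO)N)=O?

Heavy atoms from the SMILES: 11 C, 4 N, 6 O.
Implicit hydrogens by atom environment:
  6 × C (aromatic): no H
  3 × O: no H
  2 × C: 3 H each → 6
  2 × C: 2 H each → 4
  2 × N: 1 H each → 2
  2 × O: 1 H each → 2
  1 × C: no H
  1 × N: 2 H
  1 × N (charge +1): no H
  1 × O (charge -1): no H
  Total hydrogens = 16.
Molecular formula: C11H16N4O6

C11H16N4O6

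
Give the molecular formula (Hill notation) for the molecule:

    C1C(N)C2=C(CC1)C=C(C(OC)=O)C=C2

Heavy atoms from the SMILES: 12 C, 1 N, 2 O.
Implicit hydrogens by atom environment:
  3 × C: 2 H each → 6
  3 × C (aromatic): 1 H each → 3
  3 × C (aromatic): no H
  2 × O: no H
  1 × C: 3 H
  1 × C: 1 H
  1 × C: no H
  1 × N: 2 H
  Total hydrogens = 15.
Molecular formula: C12H15NO2

C12H15NO2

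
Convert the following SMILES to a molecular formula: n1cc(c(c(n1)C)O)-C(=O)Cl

Heavy atoms from the SMILES: 6 C, 1 Cl, 2 N, 2 O.
Implicit hydrogens by atom environment:
  3 × C (aromatic): no H
  2 × N (aromatic): no H
  1 × C: 3 H
  1 × C (aromatic): 1 H
  1 × C: no H
  1 × Cl: no H
  1 × O: 1 H
  1 × O: no H
  Total hydrogens = 5.
Molecular formula: C6H5ClN2O2

C6H5ClN2O2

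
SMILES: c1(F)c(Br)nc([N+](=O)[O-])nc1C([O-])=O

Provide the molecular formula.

Heavy atoms from the SMILES: 1 Br, 5 C, 1 F, 3 N, 4 O.
Implicit hydrogens by atom environment:
  4 × C (aromatic): no H
  2 × N (aromatic): no H
  2 × O: no H
  2 × O (charge -1): no H
  1 × Br: no H
  1 × C: no H
  1 × F: no H
  1 × N (charge +1): no H
  Total hydrogens = 0.
Net charge -1.
Molecular formula: C5BrFN3O4-

C5BrFN3O4-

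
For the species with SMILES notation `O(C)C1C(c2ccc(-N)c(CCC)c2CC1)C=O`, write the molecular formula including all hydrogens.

Heavy atoms from the SMILES: 15 C, 1 N, 2 O.
Implicit hydrogens by atom environment:
  4 × C: 2 H each → 8
  4 × C (aromatic): no H
  3 × C: 1 H each → 3
  2 × C: 3 H each → 6
  2 × C (aromatic): 1 H each → 2
  2 × O: no H
  1 × N: 2 H
  Total hydrogens = 21.
Molecular formula: C15H21NO2

C15H21NO2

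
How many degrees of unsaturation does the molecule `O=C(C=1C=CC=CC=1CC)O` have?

Molecular formula from the SMILES: C9H10O2.
DoU = (2C + 2 + N − H − X)/2 = (2·9 + 2 + 0 − 10 − 0)/2 = 10/2 = 5.
(Structurally: 1 ring(s) + 4 π bond(s) = 5.)

5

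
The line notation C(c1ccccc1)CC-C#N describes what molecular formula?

C10H11N

Heavy atoms from the SMILES: 10 C, 1 N.
Implicit hydrogens by atom environment:
  5 × C (aromatic): 1 H each → 5
  3 × C: 2 H each → 6
  1 × C: no H
  1 × C (aromatic): no H
  1 × N: no H
  Total hydrogens = 11.
Molecular formula: C10H11N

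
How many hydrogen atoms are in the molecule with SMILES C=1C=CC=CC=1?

Hydrogens are implicit in SMILES; fill each atom to its normal valence:
  6 × C (aromatic): 1 H each → 6
  Total hydrogens = 6.

6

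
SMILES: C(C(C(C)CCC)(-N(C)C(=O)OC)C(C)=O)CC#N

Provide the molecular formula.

C14H24N2O3

Heavy atoms from the SMILES: 14 C, 2 N, 3 O.
Implicit hydrogens by atom environment:
  5 × C: 3 H each → 15
  4 × C: 2 H each → 8
  4 × C: no H
  3 × O: no H
  2 × N: no H
  1 × C: 1 H
  Total hydrogens = 24.
Molecular formula: C14H24N2O3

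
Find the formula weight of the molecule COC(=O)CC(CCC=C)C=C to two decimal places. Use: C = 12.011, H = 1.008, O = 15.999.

168.24

Molecular formula: C10H16O2.
M = 10×12.011 + 16×1.008 + 2×15.999 = 168.24 g/mol.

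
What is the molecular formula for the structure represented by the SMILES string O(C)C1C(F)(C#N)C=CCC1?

C8H10FNO

Heavy atoms from the SMILES: 8 C, 1 F, 1 N, 1 O.
Implicit hydrogens by atom environment:
  3 × C: 1 H each → 3
  2 × C: 2 H each → 4
  2 × C: no H
  1 × C: 3 H
  1 × F: no H
  1 × N: no H
  1 × O: no H
  Total hydrogens = 10.
Molecular formula: C8H10FNO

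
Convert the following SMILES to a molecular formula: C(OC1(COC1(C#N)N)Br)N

Heavy atoms from the SMILES: 1 Br, 5 C, 3 N, 2 O.
Implicit hydrogens by atom environment:
  3 × C: no H
  2 × C: 2 H each → 4
  2 × N: 2 H each → 4
  2 × O: no H
  1 × Br: no H
  1 × N: no H
  Total hydrogens = 8.
Molecular formula: C5H8BrN3O2

C5H8BrN3O2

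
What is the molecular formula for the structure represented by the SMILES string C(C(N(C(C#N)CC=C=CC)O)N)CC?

C11H19N3O

Heavy atoms from the SMILES: 11 C, 3 N, 1 O.
Implicit hydrogens by atom environment:
  4 × C: 1 H each → 4
  3 × C: 2 H each → 6
  2 × C: 3 H each → 6
  2 × C: no H
  2 × N: no H
  1 × N: 2 H
  1 × O: 1 H
  Total hydrogens = 19.
Molecular formula: C11H19N3O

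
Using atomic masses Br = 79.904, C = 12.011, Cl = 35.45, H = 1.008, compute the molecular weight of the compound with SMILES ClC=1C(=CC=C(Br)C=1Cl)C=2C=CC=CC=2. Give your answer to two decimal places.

301.99

Molecular formula: C12H7BrCl2.
M = 1×79.904 + 12×12.011 + 2×35.45 + 7×1.008 = 301.99 g/mol.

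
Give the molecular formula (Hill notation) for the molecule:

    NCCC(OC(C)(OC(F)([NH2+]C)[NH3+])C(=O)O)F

[C8H19F2N3O4]2+

Heavy atoms from the SMILES: 8 C, 2 F, 3 N, 4 O.
Implicit hydrogens by atom environment:
  3 × C: no H
  3 × O: no H
  2 × C: 3 H each → 6
  2 × C: 2 H each → 4
  2 × F: no H
  1 × C: 1 H
  1 × N (charge +1): 3 H
  1 × N (charge +1): 2 H
  1 × N: 2 H
  1 × O: 1 H
  Total hydrogens = 19.
Net charge +2.
Molecular formula: [C8H19F2N3O4]2+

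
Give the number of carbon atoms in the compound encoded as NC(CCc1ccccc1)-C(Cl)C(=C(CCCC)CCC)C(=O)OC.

The symbol for carbon appears 21 times in the SMILES. Lowercase c denotes aromatic carbon and counts toward C.

21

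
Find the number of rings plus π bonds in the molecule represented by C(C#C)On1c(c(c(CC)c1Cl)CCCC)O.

5

Molecular formula from the SMILES: C13H18ClNO2.
DoU = (2C + 2 + N − H − X)/2 = (2·13 + 2 + 1 − 18 − 1)/2 = 10/2 = 5.
(Structurally: 1 ring(s) + 4 π bond(s) = 5.)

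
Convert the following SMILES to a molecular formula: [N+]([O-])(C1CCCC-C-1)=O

C6H11NO2

Heavy atoms from the SMILES: 6 C, 1 N, 2 O.
Implicit hydrogens by atom environment:
  5 × C: 2 H each → 10
  1 × C: 1 H
  1 × N (charge +1): no H
  1 × O: no H
  1 × O (charge -1): no H
  Total hydrogens = 11.
Molecular formula: C6H11NO2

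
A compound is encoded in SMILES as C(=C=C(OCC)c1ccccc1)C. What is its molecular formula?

Heavy atoms from the SMILES: 12 C, 1 O.
Implicit hydrogens by atom environment:
  5 × C (aromatic): 1 H each → 5
  2 × C: 3 H each → 6
  2 × C: no H
  1 × C: 2 H
  1 × C: 1 H
  1 × C (aromatic): no H
  1 × O: no H
  Total hydrogens = 14.
Molecular formula: C12H14O

C12H14O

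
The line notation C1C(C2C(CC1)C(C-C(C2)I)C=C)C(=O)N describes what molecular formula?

Heavy atoms from the SMILES: 13 C, 1 I, 1 N, 1 O.
Implicit hydrogens by atom environment:
  6 × C: 2 H each → 12
  6 × C: 1 H each → 6
  1 × C: no H
  1 × I: no H
  1 × N: 2 H
  1 × O: no H
  Total hydrogens = 20.
Molecular formula: C13H20INO

C13H20INO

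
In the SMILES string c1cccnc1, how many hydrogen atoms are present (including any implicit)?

Hydrogens are implicit in SMILES; fill each atom to its normal valence:
  5 × C (aromatic): 1 H each → 5
  1 × N (aromatic): no H
  Total hydrogens = 5.

5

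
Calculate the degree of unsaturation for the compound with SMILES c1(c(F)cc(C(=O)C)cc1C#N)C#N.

9

Molecular formula from the SMILES: C10H5FN2O.
DoU = (2C + 2 + N − H − X)/2 = (2·10 + 2 + 2 − 5 − 1)/2 = 18/2 = 9.
(Structurally: 1 ring(s) + 8 π bond(s) = 9.)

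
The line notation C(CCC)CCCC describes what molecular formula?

Heavy atoms from the SMILES: 8 C.
Implicit hydrogens by atom environment:
  6 × C: 2 H each → 12
  2 × C: 3 H each → 6
  Total hydrogens = 18.
Molecular formula: C8H18

C8H18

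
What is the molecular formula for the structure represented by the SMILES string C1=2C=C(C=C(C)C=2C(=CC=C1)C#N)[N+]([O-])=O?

Heavy atoms from the SMILES: 12 C, 2 N, 2 O.
Implicit hydrogens by atom environment:
  5 × C (aromatic): 1 H each → 5
  5 × C (aromatic): no H
  1 × C: 3 H
  1 × C: no H
  1 × N (charge +1): no H
  1 × N: no H
  1 × O: no H
  1 × O (charge -1): no H
  Total hydrogens = 8.
Molecular formula: C12H8N2O2

C12H8N2O2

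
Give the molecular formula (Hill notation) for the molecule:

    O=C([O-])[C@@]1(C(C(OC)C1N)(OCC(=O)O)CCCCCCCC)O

Heavy atoms from the SMILES: 16 C, 1 N, 7 O.
Implicit hydrogens by atom environment:
  8 × C: 2 H each → 16
  4 × C: no H
  4 × O: no H
  2 × C: 3 H each → 6
  2 × C: 1 H each → 2
  2 × O: 1 H each → 2
  1 × N: 2 H
  1 × O (charge -1): no H
  Total hydrogens = 28.
Net charge -1.
Molecular formula: C16H28NO7-

C16H28NO7-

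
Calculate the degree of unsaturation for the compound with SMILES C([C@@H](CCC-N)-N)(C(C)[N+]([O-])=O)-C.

1

Molecular formula from the SMILES: C8H19N3O2.
DoU = (2C + 2 + N − H − X)/2 = (2·8 + 2 + 3 − 19 − 0)/2 = 2/2 = 1.
(Structurally: 0 ring(s) + 1 π bond(s) = 1.)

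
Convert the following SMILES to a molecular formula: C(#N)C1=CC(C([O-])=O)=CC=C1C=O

Heavy atoms from the SMILES: 9 C, 1 N, 3 O.
Implicit hydrogens by atom environment:
  3 × C (aromatic): 1 H each → 3
  3 × C (aromatic): no H
  2 × C: no H
  2 × O: no H
  1 × C: 1 H
  1 × N: no H
  1 × O (charge -1): no H
  Total hydrogens = 4.
Net charge -1.
Molecular formula: C9H4NO3-

C9H4NO3-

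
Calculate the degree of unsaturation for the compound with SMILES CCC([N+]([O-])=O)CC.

Molecular formula from the SMILES: C5H11NO2.
DoU = (2C + 2 + N − H − X)/2 = (2·5 + 2 + 1 − 11 − 0)/2 = 2/2 = 1.
(Structurally: 0 ring(s) + 1 π bond(s) = 1.)

1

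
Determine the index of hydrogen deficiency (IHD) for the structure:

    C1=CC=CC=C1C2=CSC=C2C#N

9

Molecular formula from the SMILES: C11H7NS.
DoU = (2C + 2 + N − H − X)/2 = (2·11 + 2 + 1 − 7 − 0)/2 = 18/2 = 9.
(Structurally: 2 ring(s) + 7 π bond(s) = 9.)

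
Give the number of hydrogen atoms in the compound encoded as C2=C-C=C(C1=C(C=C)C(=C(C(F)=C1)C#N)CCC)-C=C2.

Hydrogens are implicit in SMILES; fill each atom to its normal valence:
  6 × C (aromatic): 1 H each → 6
  6 × C (aromatic): no H
  3 × C: 2 H each → 6
  1 × C: 3 H
  1 × C: 1 H
  1 × C: no H
  1 × F: no H
  1 × N: no H
  Total hydrogens = 16.

16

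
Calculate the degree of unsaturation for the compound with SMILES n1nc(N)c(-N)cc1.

Molecular formula from the SMILES: C4H6N4.
DoU = (2C + 2 + N − H − X)/2 = (2·4 + 2 + 4 − 6 − 0)/2 = 8/2 = 4.
(Structurally: 1 ring(s) + 3 π bond(s) = 4.)

4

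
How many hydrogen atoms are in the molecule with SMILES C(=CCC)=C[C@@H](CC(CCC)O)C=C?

Hydrogens are implicit in SMILES; fill each atom to its normal valence:
  5 × C: 2 H each → 10
  5 × C: 1 H each → 5
  2 × C: 3 H each → 6
  1 × C: no H
  1 × O: 1 H
  Total hydrogens = 22.

22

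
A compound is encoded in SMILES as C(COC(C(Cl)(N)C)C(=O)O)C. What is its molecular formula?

C7H14ClNO3

Heavy atoms from the SMILES: 7 C, 1 Cl, 1 N, 3 O.
Implicit hydrogens by atom environment:
  2 × C: 3 H each → 6
  2 × C: 2 H each → 4
  2 × C: no H
  2 × O: no H
  1 × C: 1 H
  1 × Cl: no H
  1 × N: 2 H
  1 × O: 1 H
  Total hydrogens = 14.
Molecular formula: C7H14ClNO3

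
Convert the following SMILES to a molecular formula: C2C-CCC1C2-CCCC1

Heavy atoms from the SMILES: 10 C.
Implicit hydrogens by atom environment:
  8 × C: 2 H each → 16
  2 × C: 1 H each → 2
  Total hydrogens = 18.
Molecular formula: C10H18

C10H18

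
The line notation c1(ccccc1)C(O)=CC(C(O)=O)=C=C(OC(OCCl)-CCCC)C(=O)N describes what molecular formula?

Heavy atoms from the SMILES: 19 C, 1 Cl, 1 N, 6 O.
Implicit hydrogens by atom environment:
  6 × C: no H
  5 × C (aromatic): 1 H each → 5
  4 × C: 2 H each → 8
  4 × O: no H
  2 × C: 1 H each → 2
  2 × O: 1 H each → 2
  1 × C: 3 H
  1 × C (aromatic): no H
  1 × Cl: no H
  1 × N: 2 H
  Total hydrogens = 22.
Molecular formula: C19H22ClNO6

C19H22ClNO6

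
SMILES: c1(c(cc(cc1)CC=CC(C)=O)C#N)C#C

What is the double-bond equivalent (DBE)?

10

Molecular formula from the SMILES: C14H11NO.
DoU = (2C + 2 + N − H − X)/2 = (2·14 + 2 + 1 − 11 − 0)/2 = 20/2 = 10.
(Structurally: 1 ring(s) + 9 π bond(s) = 10.)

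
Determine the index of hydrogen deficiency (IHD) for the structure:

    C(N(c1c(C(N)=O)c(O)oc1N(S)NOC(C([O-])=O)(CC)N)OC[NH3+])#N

7

Molecular formula from the SMILES: C11H17N7O7S.
DoU = (2C + 2 + N − H − X)/2 = (2·11 + 2 + 7 − 17 − 0)/2 = 14/2 = 7.
(Structurally: 1 ring(s) + 6 π bond(s) = 7.)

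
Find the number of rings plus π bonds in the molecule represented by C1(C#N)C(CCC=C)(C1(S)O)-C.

Molecular formula from the SMILES: C9H13NOS.
DoU = (2C + 2 + N − H − X)/2 = (2·9 + 2 + 1 − 13 − 0)/2 = 8/2 = 4.
(Structurally: 1 ring(s) + 3 π bond(s) = 4.)

4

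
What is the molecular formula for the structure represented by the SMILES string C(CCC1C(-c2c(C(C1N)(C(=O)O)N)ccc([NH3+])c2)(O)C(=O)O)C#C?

C17H22N3O5+

Heavy atoms from the SMILES: 17 C, 3 N, 5 O.
Implicit hydrogens by atom environment:
  5 × C: no H
  3 × C: 2 H each → 6
  3 × C (aromatic): 1 H each → 3
  3 × C: 1 H each → 3
  3 × C (aromatic): no H
  3 × O: 1 H each → 3
  2 × N: 2 H each → 4
  2 × O: no H
  1 × N (charge +1): 3 H
  Total hydrogens = 22.
Net charge +1.
Molecular formula: C17H22N3O5+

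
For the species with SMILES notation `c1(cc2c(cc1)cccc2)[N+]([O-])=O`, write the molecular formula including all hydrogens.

C10H7NO2

Heavy atoms from the SMILES: 10 C, 1 N, 2 O.
Implicit hydrogens by atom environment:
  7 × C (aromatic): 1 H each → 7
  3 × C (aromatic): no H
  1 × N (charge +1): no H
  1 × O: no H
  1 × O (charge -1): no H
  Total hydrogens = 7.
Molecular formula: C10H7NO2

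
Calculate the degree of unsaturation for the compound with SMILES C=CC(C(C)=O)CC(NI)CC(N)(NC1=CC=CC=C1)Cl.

Molecular formula from the SMILES: C15H21ClIN3O.
DoU = (2C + 2 + N − H − X)/2 = (2·15 + 2 + 3 − 21 − 2)/2 = 12/2 = 6.
(Structurally: 1 ring(s) + 5 π bond(s) = 6.)

6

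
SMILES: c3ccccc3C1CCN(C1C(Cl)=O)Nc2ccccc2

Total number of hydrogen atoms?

17

Hydrogens are implicit in SMILES; fill each atom to its normal valence:
  10 × C (aromatic): 1 H each → 10
  2 × C: 2 H each → 4
  2 × C: 1 H each → 2
  2 × C (aromatic): no H
  1 × C: no H
  1 × Cl: no H
  1 × N: 1 H
  1 × N: no H
  1 × O: no H
  Total hydrogens = 17.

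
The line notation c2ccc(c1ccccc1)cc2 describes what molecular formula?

Heavy atoms from the SMILES: 12 C.
Implicit hydrogens by atom environment:
  10 × C (aromatic): 1 H each → 10
  2 × C (aromatic): no H
  Total hydrogens = 10.
Molecular formula: C12H10

C12H10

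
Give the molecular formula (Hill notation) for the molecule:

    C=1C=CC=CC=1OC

Heavy atoms from the SMILES: 7 C, 1 O.
Implicit hydrogens by atom environment:
  5 × C (aromatic): 1 H each → 5
  1 × C: 3 H
  1 × C (aromatic): no H
  1 × O: no H
  Total hydrogens = 8.
Molecular formula: C7H8O

C7H8O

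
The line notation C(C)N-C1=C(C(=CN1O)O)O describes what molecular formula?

Heavy atoms from the SMILES: 6 C, 2 N, 3 O.
Implicit hydrogens by atom environment:
  3 × C (aromatic): no H
  3 × O: 1 H each → 3
  1 × C: 3 H
  1 × C: 2 H
  1 × C (aromatic): 1 H
  1 × N: 1 H
  1 × N (aromatic): no H
  Total hydrogens = 10.
Molecular formula: C6H10N2O3

C6H10N2O3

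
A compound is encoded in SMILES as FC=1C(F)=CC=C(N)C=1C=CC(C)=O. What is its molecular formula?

Heavy atoms from the SMILES: 10 C, 2 F, 1 N, 1 O.
Implicit hydrogens by atom environment:
  4 × C (aromatic): no H
  2 × C (aromatic): 1 H each → 2
  2 × C: 1 H each → 2
  2 × F: no H
  1 × C: 3 H
  1 × C: no H
  1 × N: 2 H
  1 × O: no H
  Total hydrogens = 9.
Molecular formula: C10H9F2NO

C10H9F2NO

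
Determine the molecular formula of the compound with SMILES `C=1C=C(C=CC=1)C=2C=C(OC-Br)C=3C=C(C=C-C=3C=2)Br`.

C17H12Br2O

Heavy atoms from the SMILES: 2 Br, 17 C, 1 O.
Implicit hydrogens by atom environment:
  10 × C (aromatic): 1 H each → 10
  6 × C (aromatic): no H
  2 × Br: no H
  1 × C: 2 H
  1 × O: no H
  Total hydrogens = 12.
Molecular formula: C17H12Br2O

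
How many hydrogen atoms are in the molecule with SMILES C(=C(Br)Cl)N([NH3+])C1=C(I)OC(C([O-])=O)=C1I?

Hydrogens are implicit in SMILES; fill each atom to its normal valence:
  4 × C (aromatic): no H
  2 × C: no H
  2 × I: no H
  1 × Br: no H
  1 × C: 1 H
  1 × Cl: no H
  1 × N (charge +1): 3 H
  1 × N: no H
  1 × O (aromatic): no H
  1 × O: no H
  1 × O (charge -1): no H
  Total hydrogens = 4.

4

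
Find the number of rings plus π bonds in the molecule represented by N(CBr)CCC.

Molecular formula from the SMILES: C4H10BrN.
DoU = (2C + 2 + N − H − X)/2 = (2·4 + 2 + 1 − 10 − 1)/2 = 0/2 = 0.
(Structurally: 0 ring(s) + 0 π bond(s) = 0.)

0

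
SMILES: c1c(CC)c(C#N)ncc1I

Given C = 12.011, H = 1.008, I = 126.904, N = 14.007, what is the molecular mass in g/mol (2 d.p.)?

258.06

Molecular formula: C8H7IN2.
M = 8×12.011 + 7×1.008 + 1×126.904 + 2×14.007 = 258.06 g/mol.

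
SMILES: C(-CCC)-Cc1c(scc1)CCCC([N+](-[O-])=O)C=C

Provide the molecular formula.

C15H23NO2S

Heavy atoms from the SMILES: 15 C, 1 N, 2 O, 1 S.
Implicit hydrogens by atom environment:
  8 × C: 2 H each → 16
  2 × C (aromatic): 1 H each → 2
  2 × C: 1 H each → 2
  2 × C (aromatic): no H
  1 × C: 3 H
  1 × N (charge +1): no H
  1 × O: no H
  1 × O (charge -1): no H
  1 × S (aromatic): no H
  Total hydrogens = 23.
Molecular formula: C15H23NO2S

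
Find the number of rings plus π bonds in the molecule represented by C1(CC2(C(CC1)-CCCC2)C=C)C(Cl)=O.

Molecular formula from the SMILES: C13H19ClO.
DoU = (2C + 2 + N − H − X)/2 = (2·13 + 2 + 0 − 19 − 1)/2 = 8/2 = 4.
(Structurally: 2 ring(s) + 2 π bond(s) = 4.)

4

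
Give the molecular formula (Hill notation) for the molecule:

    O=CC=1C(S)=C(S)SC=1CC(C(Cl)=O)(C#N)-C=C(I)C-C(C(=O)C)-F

Heavy atoms from the SMILES: 15 C, 1 Cl, 1 F, 1 I, 1 N, 3 O, 3 S.
Implicit hydrogens by atom environment:
  5 × C: no H
  4 × C (aromatic): no H
  3 × C: 1 H each → 3
  3 × O: no H
  2 × C: 2 H each → 4
  2 × S: 1 H each → 2
  1 × C: 3 H
  1 × Cl: no H
  1 × F: no H
  1 × I: no H
  1 × N: no H
  1 × S (aromatic): no H
  Total hydrogens = 12.
Molecular formula: C15H12ClFINO3S3

C15H12ClFINO3S3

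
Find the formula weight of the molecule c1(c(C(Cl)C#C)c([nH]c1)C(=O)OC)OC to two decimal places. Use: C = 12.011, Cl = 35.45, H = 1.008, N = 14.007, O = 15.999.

227.64

Molecular formula: C10H10ClNO3.
M = 10×12.011 + 1×35.45 + 10×1.008 + 1×14.007 + 3×15.999 = 227.64 g/mol.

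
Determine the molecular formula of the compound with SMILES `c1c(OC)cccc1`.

Heavy atoms from the SMILES: 7 C, 1 O.
Implicit hydrogens by atom environment:
  5 × C (aromatic): 1 H each → 5
  1 × C: 3 H
  1 × C (aromatic): no H
  1 × O: no H
  Total hydrogens = 8.
Molecular formula: C7H8O

C7H8O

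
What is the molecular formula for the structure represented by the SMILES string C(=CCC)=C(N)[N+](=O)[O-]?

C5H8N2O2

Heavy atoms from the SMILES: 5 C, 2 N, 2 O.
Implicit hydrogens by atom environment:
  2 × C: no H
  1 × C: 3 H
  1 × C: 2 H
  1 × C: 1 H
  1 × N: 2 H
  1 × N (charge +1): no H
  1 × O: no H
  1 × O (charge -1): no H
  Total hydrogens = 8.
Molecular formula: C5H8N2O2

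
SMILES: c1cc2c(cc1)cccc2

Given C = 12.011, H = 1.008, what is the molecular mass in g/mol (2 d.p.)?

Molecular formula: C10H8.
M = 10×12.011 + 8×1.008 = 128.17 g/mol.

128.17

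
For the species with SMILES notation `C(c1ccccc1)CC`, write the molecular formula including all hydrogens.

C9H12

Heavy atoms from the SMILES: 9 C.
Implicit hydrogens by atom environment:
  5 × C (aromatic): 1 H each → 5
  2 × C: 2 H each → 4
  1 × C: 3 H
  1 × C (aromatic): no H
  Total hydrogens = 12.
Molecular formula: C9H12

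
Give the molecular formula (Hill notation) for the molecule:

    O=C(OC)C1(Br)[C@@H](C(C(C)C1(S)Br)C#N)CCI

Heavy atoms from the SMILES: 2 Br, 11 C, 1 I, 1 N, 2 O, 1 S.
Implicit hydrogens by atom environment:
  4 × C: no H
  3 × C: 1 H each → 3
  2 × Br: no H
  2 × C: 3 H each → 6
  2 × C: 2 H each → 4
  2 × O: no H
  1 × I: no H
  1 × N: no H
  1 × S: 1 H
  Total hydrogens = 14.
Molecular formula: C11H14Br2INO2S

C11H14Br2INO2S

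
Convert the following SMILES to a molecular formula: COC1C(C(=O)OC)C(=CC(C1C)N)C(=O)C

Heavy atoms from the SMILES: 12 C, 1 N, 4 O.
Implicit hydrogens by atom environment:
  5 × C: 1 H each → 5
  4 × C: 3 H each → 12
  4 × O: no H
  3 × C: no H
  1 × N: 2 H
  Total hydrogens = 19.
Molecular formula: C12H19NO4

C12H19NO4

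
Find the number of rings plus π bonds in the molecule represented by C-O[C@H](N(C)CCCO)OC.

Molecular formula from the SMILES: C7H17NO3.
DoU = (2C + 2 + N − H − X)/2 = (2·7 + 2 + 1 − 17 − 0)/2 = 0/2 = 0.
(Structurally: 0 ring(s) + 0 π bond(s) = 0.)

0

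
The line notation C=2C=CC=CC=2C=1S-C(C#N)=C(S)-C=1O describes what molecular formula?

Heavy atoms from the SMILES: 11 C, 1 N, 1 O, 2 S.
Implicit hydrogens by atom environment:
  5 × C (aromatic): 1 H each → 5
  5 × C (aromatic): no H
  1 × C: no H
  1 × N: no H
  1 × O: 1 H
  1 × S: 1 H
  1 × S (aromatic): no H
  Total hydrogens = 7.
Molecular formula: C11H7NOS2

C11H7NOS2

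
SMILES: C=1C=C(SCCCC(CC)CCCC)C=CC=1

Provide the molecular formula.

C16H26S

Heavy atoms from the SMILES: 16 C, 1 S.
Implicit hydrogens by atom environment:
  7 × C: 2 H each → 14
  5 × C (aromatic): 1 H each → 5
  2 × C: 3 H each → 6
  1 × C: 1 H
  1 × C (aromatic): no H
  1 × S: no H
  Total hydrogens = 26.
Molecular formula: C16H26S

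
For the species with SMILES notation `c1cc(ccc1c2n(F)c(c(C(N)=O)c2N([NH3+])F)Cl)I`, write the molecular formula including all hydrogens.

C11H9ClF2IN4O+

Heavy atoms from the SMILES: 11 C, 1 Cl, 2 F, 1 I, 4 N, 1 O.
Implicit hydrogens by atom environment:
  6 × C (aromatic): no H
  4 × C (aromatic): 1 H each → 4
  2 × F: no H
  1 × C: no H
  1 × Cl: no H
  1 × I: no H
  1 × N (charge +1): 3 H
  1 × N: 2 H
  1 × N (aromatic): no H
  1 × N: no H
  1 × O: no H
  Total hydrogens = 9.
Net charge +1.
Molecular formula: C11H9ClF2IN4O+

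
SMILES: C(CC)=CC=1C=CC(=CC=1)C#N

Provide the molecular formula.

Heavy atoms from the SMILES: 11 C, 1 N.
Implicit hydrogens by atom environment:
  4 × C (aromatic): 1 H each → 4
  2 × C: 1 H each → 2
  2 × C (aromatic): no H
  1 × C: 3 H
  1 × C: 2 H
  1 × C: no H
  1 × N: no H
  Total hydrogens = 11.
Molecular formula: C11H11N

C11H11N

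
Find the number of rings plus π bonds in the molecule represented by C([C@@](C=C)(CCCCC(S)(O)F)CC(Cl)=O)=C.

Molecular formula from the SMILES: C12H18ClFO2S.
DoU = (2C + 2 + N − H − X)/2 = (2·12 + 2 + 0 − 18 − 2)/2 = 6/2 = 3.
(Structurally: 0 ring(s) + 3 π bond(s) = 3.)

3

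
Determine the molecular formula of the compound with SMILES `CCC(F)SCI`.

C4H8FIS

Heavy atoms from the SMILES: 4 C, 1 F, 1 I, 1 S.
Implicit hydrogens by atom environment:
  2 × C: 2 H each → 4
  1 × C: 3 H
  1 × C: 1 H
  1 × F: no H
  1 × I: no H
  1 × S: no H
  Total hydrogens = 8.
Molecular formula: C4H8FIS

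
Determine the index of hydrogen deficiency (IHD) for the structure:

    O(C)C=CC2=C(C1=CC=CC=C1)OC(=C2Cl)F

Molecular formula from the SMILES: C13H10ClFO2.
DoU = (2C + 2 + N − H − X)/2 = (2·13 + 2 + 0 − 10 − 2)/2 = 16/2 = 8.
(Structurally: 2 ring(s) + 6 π bond(s) = 8.)

8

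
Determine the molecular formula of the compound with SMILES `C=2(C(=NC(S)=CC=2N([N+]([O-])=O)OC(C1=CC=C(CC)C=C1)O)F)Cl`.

C14H13ClFN3O4S

Heavy atoms from the SMILES: 14 C, 1 Cl, 1 F, 3 N, 4 O, 1 S.
Implicit hydrogens by atom environment:
  6 × C (aromatic): no H
  5 × C (aromatic): 1 H each → 5
  2 × O: no H
  1 × C: 3 H
  1 × C: 2 H
  1 × C: 1 H
  1 × Cl: no H
  1 × F: no H
  1 × N (aromatic): no H
  1 × N: no H
  1 × N (charge +1): no H
  1 × O: 1 H
  1 × O (charge -1): no H
  1 × S: 1 H
  Total hydrogens = 13.
Molecular formula: C14H13ClFN3O4S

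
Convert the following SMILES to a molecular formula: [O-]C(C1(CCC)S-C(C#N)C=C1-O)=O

Heavy atoms from the SMILES: 9 C, 1 N, 3 O, 1 S.
Implicit hydrogens by atom environment:
  4 × C: no H
  2 × C: 2 H each → 4
  2 × C: 1 H each → 2
  1 × C: 3 H
  1 × N: no H
  1 × O: 1 H
  1 × O: no H
  1 × O (charge -1): no H
  1 × S: no H
  Total hydrogens = 10.
Net charge -1.
Molecular formula: C9H10NO3S-

C9H10NO3S-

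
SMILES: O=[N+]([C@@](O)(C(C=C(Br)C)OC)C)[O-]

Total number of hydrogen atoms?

Hydrogens are implicit in SMILES; fill each atom to its normal valence:
  3 × C: 3 H each → 9
  2 × C: 1 H each → 2
  2 × C: no H
  2 × O: no H
  1 × Br: no H
  1 × N (charge +1): no H
  1 × O: 1 H
  1 × O (charge -1): no H
  Total hydrogens = 12.

12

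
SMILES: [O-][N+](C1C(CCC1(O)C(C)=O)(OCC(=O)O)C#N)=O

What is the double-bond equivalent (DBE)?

Molecular formula from the SMILES: C10H12N2O7.
DoU = (2C + 2 + N − H − X)/2 = (2·10 + 2 + 2 − 12 − 0)/2 = 12/2 = 6.
(Structurally: 1 ring(s) + 5 π bond(s) = 6.)

6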